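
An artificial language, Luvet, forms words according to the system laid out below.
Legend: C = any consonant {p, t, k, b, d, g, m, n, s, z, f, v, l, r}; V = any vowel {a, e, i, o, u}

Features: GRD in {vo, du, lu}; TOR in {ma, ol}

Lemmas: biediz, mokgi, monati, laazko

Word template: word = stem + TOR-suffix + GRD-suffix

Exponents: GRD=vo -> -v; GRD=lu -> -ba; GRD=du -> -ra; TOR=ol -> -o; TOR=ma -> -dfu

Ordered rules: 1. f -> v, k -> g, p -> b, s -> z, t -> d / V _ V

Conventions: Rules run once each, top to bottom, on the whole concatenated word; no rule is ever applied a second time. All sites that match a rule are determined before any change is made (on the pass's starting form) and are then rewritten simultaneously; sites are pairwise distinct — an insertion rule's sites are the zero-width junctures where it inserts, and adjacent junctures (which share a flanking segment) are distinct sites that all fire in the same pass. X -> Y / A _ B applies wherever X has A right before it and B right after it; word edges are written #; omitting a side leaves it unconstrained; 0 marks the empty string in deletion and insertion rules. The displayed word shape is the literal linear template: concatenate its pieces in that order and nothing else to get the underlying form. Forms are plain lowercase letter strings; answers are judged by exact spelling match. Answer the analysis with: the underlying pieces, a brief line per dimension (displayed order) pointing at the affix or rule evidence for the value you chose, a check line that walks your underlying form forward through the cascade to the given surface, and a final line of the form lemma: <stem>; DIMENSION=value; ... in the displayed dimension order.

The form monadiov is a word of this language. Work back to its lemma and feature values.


underlying: monati-o-v
GRD=vo - signalled by the affix -v
TOR=ol - signalled by the affix -o
check: monatiov -> monadiov
lemma: monati; GRD=vo; TOR=ol


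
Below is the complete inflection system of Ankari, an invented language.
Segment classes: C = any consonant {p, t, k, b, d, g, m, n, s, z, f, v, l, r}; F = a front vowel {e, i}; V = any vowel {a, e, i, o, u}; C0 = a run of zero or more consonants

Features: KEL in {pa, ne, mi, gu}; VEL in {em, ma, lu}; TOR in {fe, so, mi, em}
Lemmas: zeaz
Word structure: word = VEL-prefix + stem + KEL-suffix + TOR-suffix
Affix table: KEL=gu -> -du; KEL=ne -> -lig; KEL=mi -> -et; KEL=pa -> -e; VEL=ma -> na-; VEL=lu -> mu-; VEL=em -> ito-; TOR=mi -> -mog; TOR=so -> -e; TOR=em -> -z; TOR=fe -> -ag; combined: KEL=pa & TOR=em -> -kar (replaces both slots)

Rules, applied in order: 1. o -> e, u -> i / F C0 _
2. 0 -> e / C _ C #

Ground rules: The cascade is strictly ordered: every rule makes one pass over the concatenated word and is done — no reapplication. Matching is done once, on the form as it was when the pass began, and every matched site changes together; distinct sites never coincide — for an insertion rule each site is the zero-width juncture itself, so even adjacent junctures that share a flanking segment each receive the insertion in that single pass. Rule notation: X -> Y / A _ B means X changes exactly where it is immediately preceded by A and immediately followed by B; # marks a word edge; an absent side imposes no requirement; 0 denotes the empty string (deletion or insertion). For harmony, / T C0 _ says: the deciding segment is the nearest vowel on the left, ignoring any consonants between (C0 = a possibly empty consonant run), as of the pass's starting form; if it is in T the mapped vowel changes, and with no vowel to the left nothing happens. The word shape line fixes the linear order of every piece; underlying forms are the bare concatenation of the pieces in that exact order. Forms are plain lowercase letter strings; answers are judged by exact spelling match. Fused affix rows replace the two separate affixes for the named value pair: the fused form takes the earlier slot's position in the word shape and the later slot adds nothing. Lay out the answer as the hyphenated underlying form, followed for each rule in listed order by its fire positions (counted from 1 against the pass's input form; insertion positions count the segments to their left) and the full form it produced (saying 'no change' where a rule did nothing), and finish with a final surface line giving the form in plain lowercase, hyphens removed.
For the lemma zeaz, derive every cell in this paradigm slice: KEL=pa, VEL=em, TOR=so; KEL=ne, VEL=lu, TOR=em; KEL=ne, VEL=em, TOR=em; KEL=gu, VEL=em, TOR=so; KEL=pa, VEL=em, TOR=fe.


cell KEL=pa, VEL=em, TOR=so:
underlying: ito-zeaz-e-e
1. o -> e, u -> i / F C0 _: fires at position(s) 3: itezeazee
2. 0 -> e / C _ C #: no change
surface: itezeazee

cell KEL=ne, VEL=lu, TOR=em:
underlying: mu-zeaz-lig-z
1. o -> e, u -> i / F C0 _: no change
2. 0 -> e / C _ C #: inserts after position(s) 9: muzeazligez
surface: muzeazligez

cell KEL=ne, VEL=em, TOR=em:
underlying: ito-zeaz-lig-z
1. o -> e, u -> i / F C0 _: fires at position(s) 3: itezeazligz
2. 0 -> e / C _ C #: inserts after position(s) 10: itezeazligez
surface: itezeazligez

cell KEL=gu, VEL=em, TOR=so:
underlying: ito-zeaz-du-e
1. o -> e, u -> i / F C0 _: fires at position(s) 3: itezeazdue
2. 0 -> e / C _ C #: no change
surface: itezeazdue

cell KEL=pa, VEL=em, TOR=fe:
underlying: ito-zeaz-e-ag
1. o -> e, u -> i / F C0 _: fires at position(s) 3: itezeazeag
2. 0 -> e / C _ C #: no change
surface: itezeazeag


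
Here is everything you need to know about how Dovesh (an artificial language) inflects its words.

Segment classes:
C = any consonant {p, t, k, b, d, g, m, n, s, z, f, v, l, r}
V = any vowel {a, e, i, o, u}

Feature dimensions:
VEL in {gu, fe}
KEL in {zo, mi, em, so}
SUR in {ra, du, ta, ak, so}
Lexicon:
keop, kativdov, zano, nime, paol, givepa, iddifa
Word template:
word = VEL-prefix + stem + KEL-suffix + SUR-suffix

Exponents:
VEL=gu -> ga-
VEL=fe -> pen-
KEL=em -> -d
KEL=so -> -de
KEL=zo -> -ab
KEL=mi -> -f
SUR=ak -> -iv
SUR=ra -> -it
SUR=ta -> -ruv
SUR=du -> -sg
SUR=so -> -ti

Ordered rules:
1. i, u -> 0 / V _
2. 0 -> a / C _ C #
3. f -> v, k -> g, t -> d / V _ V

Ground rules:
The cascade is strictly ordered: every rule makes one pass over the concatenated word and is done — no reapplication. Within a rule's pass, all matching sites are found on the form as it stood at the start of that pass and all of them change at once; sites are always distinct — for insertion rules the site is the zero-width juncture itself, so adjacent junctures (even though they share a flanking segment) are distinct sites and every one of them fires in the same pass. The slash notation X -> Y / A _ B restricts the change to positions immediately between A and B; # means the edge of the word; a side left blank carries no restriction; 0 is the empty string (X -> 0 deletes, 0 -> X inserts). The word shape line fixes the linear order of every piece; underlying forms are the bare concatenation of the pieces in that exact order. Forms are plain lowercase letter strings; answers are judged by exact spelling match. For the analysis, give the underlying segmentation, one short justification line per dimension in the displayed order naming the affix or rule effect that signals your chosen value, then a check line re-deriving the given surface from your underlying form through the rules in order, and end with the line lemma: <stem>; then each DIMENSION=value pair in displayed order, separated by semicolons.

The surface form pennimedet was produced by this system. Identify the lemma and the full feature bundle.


underlying: pen-nime-de-it
VEL=fe - signalled by the affix pen-
KEL=so - signalled by the affix -de
SUR=ra - signalled by the affix -it
check: pennimedeit -> pennimedet -> pennimedet -> pennimedet
lemma: nime; VEL=fe; KEL=so; SUR=ra


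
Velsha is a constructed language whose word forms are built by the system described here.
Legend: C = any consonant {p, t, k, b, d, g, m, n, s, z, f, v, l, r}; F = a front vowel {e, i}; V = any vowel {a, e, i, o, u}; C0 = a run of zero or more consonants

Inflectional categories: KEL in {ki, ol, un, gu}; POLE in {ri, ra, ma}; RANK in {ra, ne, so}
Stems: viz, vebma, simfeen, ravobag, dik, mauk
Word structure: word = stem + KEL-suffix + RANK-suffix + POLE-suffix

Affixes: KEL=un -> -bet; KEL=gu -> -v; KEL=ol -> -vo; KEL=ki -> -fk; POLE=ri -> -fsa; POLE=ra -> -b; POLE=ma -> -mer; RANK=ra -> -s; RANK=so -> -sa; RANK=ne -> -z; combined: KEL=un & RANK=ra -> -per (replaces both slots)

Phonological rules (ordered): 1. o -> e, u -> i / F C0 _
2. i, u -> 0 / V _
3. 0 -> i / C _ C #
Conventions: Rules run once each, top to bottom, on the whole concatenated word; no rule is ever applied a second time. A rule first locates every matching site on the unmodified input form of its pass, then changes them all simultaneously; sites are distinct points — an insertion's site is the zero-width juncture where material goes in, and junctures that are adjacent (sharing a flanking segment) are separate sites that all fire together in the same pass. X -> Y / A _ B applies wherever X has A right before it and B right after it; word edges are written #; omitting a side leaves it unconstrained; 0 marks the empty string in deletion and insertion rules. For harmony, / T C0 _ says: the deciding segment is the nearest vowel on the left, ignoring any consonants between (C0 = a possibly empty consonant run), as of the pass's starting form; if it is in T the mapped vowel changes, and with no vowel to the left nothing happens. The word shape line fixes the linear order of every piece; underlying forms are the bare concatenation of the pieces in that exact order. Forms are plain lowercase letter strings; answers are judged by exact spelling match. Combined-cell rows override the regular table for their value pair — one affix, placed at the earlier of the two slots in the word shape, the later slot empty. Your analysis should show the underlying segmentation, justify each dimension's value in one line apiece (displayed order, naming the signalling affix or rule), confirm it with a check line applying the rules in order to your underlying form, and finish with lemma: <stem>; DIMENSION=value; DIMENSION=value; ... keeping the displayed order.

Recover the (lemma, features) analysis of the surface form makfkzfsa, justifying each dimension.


underlying: mauk-fk-z-fsa
KEL=ki - signalled by the affix -fk
POLE=ri - signalled by the affix -fsa
RANK=ne - signalled by the affix -z
check: maukfkzfsa -> maukfkzfsa -> makfkzfsa -> makfkzfsa
lemma: mauk; KEL=ki; POLE=ri; RANK=ne


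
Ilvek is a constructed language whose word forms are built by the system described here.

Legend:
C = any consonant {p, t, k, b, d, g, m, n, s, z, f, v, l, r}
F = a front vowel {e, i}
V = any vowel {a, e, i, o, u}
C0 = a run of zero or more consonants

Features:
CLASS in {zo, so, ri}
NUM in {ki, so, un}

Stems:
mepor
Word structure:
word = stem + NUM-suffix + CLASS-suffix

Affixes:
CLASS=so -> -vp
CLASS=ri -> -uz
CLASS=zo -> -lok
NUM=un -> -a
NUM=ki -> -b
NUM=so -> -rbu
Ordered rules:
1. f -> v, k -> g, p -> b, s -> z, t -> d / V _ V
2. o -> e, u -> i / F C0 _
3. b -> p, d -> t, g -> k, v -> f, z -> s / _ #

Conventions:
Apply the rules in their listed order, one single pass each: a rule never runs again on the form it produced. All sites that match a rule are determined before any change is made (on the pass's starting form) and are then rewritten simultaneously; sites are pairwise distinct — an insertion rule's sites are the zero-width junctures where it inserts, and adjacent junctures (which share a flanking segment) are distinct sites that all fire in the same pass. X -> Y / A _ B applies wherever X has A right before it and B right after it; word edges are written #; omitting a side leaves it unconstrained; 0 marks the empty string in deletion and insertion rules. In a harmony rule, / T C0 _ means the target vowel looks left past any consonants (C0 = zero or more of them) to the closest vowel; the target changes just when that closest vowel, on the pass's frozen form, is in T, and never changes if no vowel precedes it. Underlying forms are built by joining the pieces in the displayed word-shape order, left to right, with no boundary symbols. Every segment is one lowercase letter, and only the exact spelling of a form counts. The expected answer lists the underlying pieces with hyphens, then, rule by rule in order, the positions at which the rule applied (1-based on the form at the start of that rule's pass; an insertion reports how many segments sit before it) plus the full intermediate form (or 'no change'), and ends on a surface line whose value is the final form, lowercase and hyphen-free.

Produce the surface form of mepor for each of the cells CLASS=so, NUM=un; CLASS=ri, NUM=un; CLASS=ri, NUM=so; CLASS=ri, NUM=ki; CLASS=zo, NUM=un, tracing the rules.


cell CLASS=so, NUM=un:
underlying: mepor-a-vp
1. f -> v, k -> g, p -> b, s -> z, t -> d / V _ V: fires at position(s) 3: meboravp
2. o -> e, u -> i / F C0 _: fires at position(s) 4: meberavp
3. b -> p, d -> t, g -> k, v -> f, z -> s / _ #: no change
surface: meberavp

cell CLASS=ri, NUM=un:
underlying: mepor-a-uz
1. f -> v, k -> g, p -> b, s -> z, t -> d / V _ V: fires at position(s) 3: meborauz
2. o -> e, u -> i / F C0 _: fires at position(s) 4: meberauz
3. b -> p, d -> t, g -> k, v -> f, z -> s / _ #: fires at position(s) 8: meberaus
surface: meberaus

cell CLASS=ri, NUM=so:
underlying: mepor-rbu-uz
1. f -> v, k -> g, p -> b, s -> z, t -> d / V _ V: fires at position(s) 3: meborrbuuz
2. o -> e, u -> i / F C0 _: fires at position(s) 4: meberrbuuz
3. b -> p, d -> t, g -> k, v -> f, z -> s / _ #: fires at position(s) 10: meberrbuus
surface: meberrbuus

cell CLASS=ri, NUM=ki:
underlying: mepor-b-uz
1. f -> v, k -> g, p -> b, s -> z, t -> d / V _ V: fires at position(s) 3: meborbuz
2. o -> e, u -> i / F C0 _: fires at position(s) 4: meberbuz
3. b -> p, d -> t, g -> k, v -> f, z -> s / _ #: fires at position(s) 8: meberbus
surface: meberbus

cell CLASS=zo, NUM=un:
underlying: mepor-a-lok
1. f -> v, k -> g, p -> b, s -> z, t -> d / V _ V: fires at position(s) 3: meboralok
2. o -> e, u -> i / F C0 _: fires at position(s) 4: meberalok
3. b -> p, d -> t, g -> k, v -> f, z -> s / _ #: no change
surface: meberalok


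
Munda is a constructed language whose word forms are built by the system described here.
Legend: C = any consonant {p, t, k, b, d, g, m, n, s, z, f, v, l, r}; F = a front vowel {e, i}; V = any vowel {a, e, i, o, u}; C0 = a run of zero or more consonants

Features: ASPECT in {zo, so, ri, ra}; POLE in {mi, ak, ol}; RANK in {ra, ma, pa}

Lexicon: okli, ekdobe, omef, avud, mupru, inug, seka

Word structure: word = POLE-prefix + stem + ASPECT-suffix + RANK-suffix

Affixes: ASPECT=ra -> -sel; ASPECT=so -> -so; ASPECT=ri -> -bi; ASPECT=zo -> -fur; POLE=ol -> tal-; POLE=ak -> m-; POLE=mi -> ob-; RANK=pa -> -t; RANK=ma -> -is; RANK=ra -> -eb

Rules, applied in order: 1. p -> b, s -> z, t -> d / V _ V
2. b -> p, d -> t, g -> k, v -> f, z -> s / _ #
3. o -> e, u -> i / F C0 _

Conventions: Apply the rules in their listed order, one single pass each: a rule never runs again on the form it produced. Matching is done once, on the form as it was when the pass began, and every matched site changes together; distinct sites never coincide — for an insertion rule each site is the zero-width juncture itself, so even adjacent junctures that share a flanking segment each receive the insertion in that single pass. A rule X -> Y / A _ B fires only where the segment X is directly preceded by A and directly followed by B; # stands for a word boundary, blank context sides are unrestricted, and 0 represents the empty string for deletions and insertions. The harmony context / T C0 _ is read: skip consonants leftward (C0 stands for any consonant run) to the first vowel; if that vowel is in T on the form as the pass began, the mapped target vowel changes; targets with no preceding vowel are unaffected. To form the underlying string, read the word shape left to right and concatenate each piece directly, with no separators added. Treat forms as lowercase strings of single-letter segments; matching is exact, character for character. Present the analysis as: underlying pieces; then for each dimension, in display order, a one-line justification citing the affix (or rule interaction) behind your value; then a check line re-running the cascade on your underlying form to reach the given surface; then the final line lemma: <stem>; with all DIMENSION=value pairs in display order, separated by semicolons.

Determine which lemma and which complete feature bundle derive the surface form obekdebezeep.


underlying: ob-ekdobe-so-eb
ASPECT=so - signalled by the affix -so
POLE=mi - signalled by the affix ob-
RANK=ra - signalled by the affix -eb
check: obekdobesoeb -> obekdobezoeb -> obekdobezoep -> obekdebezeep
lemma: ekdobe; ASPECT=so; POLE=mi; RANK=ra


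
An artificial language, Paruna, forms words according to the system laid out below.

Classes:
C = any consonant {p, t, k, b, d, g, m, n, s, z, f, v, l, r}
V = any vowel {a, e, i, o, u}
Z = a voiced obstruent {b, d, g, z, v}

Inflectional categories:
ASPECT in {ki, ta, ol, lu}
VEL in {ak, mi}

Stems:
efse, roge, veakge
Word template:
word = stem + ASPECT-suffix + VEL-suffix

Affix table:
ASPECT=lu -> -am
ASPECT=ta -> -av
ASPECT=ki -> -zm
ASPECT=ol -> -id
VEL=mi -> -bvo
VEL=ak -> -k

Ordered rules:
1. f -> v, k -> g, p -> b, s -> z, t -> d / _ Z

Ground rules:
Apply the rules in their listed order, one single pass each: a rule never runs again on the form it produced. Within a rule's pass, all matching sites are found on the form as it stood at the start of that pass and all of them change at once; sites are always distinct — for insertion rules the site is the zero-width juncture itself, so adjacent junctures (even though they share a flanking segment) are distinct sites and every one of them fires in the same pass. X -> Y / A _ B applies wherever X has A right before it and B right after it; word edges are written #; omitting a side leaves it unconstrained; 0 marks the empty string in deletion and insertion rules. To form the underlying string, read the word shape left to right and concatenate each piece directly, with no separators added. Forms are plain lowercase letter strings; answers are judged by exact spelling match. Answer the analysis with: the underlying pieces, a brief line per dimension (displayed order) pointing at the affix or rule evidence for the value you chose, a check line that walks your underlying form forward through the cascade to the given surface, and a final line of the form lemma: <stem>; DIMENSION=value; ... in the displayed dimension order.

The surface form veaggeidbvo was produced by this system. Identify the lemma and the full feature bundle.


underlying: veakge-id-bvo
ASPECT=ol - signalled by the affix -id
VEL=mi - signalled by the affix -bvo
check: veakgeidbvo -> veaggeidbvo
lemma: veakge; ASPECT=ol; VEL=mi


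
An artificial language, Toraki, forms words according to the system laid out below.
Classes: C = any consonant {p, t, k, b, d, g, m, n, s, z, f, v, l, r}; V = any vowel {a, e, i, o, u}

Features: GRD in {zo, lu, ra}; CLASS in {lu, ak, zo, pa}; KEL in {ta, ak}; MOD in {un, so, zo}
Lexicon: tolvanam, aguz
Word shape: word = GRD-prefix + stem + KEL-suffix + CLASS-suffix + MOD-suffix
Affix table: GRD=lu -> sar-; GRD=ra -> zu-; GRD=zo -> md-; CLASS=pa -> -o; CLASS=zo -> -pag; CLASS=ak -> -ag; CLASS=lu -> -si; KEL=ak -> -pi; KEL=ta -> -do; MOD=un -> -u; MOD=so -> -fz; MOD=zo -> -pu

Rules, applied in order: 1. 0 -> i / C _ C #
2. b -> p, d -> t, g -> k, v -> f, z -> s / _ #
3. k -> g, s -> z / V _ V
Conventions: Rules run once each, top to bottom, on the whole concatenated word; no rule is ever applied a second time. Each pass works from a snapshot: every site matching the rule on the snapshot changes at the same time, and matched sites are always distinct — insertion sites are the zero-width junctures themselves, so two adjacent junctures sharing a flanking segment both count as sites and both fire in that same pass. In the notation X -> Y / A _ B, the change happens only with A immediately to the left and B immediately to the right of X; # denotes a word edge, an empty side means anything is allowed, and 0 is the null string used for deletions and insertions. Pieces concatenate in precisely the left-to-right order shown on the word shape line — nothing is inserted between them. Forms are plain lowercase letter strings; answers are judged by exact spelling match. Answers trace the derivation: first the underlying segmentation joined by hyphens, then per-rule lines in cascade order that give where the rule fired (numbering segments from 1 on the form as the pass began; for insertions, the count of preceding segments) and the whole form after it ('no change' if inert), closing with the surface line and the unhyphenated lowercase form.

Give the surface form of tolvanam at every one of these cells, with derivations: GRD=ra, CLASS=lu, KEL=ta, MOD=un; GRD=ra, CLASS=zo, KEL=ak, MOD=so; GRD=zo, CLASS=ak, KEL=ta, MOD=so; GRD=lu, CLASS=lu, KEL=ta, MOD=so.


cell GRD=ra, CLASS=lu, KEL=ta, MOD=un:
underlying: zu-tolvanam-do-si-u
1. 0 -> i / C _ C #: no change
2. b -> p, d -> t, g -> k, v -> f, z -> s / _ #: no change
3. k -> g, s -> z / V _ V: fires at position(s) 13: zutolvanamdoziu
surface: zutolvanamdoziu

cell GRD=ra, CLASS=zo, KEL=ak, MOD=so:
underlying: zu-tolvanam-pi-pag-fz
1. 0 -> i / C _ C #: inserts after position(s) 16: zutolvanampipagfiz
2. b -> p, d -> t, g -> k, v -> f, z -> s / _ #: fires at position(s) 18: zutolvanampipagfis
3. k -> g, s -> z / V _ V: no change
surface: zutolvanampipagfis

cell GRD=zo, CLASS=ak, KEL=ta, MOD=so:
underlying: md-tolvanam-do-ag-fz
1. 0 -> i / C _ C #: inserts after position(s) 15: mdtolvanamdoagfiz
2. b -> p, d -> t, g -> k, v -> f, z -> s / _ #: fires at position(s) 17: mdtolvanamdoagfis
3. k -> g, s -> z / V _ V: no change
surface: mdtolvanamdoagfis

cell GRD=lu, CLASS=lu, KEL=ta, MOD=so:
underlying: sar-tolvanam-do-si-fz
1. 0 -> i / C _ C #: inserts after position(s) 16: sartolvanamdosifiz
2. b -> p, d -> t, g -> k, v -> f, z -> s / _ #: fires at position(s) 18: sartolvanamdosifis
3. k -> g, s -> z / V _ V: fires at position(s) 14: sartolvanamdozifis
surface: sartolvanamdozifis


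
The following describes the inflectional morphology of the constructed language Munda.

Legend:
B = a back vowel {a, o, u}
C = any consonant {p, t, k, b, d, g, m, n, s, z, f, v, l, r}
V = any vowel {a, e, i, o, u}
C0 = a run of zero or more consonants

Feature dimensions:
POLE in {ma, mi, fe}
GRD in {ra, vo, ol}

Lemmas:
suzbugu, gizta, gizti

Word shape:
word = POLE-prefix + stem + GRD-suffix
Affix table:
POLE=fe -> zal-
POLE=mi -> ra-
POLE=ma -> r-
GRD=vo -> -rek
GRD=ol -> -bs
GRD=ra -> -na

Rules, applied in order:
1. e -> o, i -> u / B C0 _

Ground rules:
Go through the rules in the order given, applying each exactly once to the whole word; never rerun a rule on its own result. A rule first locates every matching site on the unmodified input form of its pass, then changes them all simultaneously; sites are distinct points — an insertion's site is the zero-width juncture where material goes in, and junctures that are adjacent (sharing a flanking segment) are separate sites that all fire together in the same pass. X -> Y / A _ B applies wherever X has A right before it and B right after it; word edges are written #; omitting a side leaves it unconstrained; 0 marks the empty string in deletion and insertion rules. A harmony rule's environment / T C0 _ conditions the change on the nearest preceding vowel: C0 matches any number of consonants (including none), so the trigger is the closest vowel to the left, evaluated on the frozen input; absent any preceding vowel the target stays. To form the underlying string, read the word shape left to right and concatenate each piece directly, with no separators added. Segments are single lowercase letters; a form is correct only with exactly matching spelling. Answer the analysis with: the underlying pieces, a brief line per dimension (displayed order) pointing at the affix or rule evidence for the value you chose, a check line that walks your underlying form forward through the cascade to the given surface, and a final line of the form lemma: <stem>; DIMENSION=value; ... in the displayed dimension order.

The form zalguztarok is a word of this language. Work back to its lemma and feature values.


underlying: zal-gizta-rek
POLE=fe - signalled by the affix zal-
GRD=vo - signalled by the affix -rek
check: zalgiztarek -> zalguztarok
lemma: gizta; POLE=fe; GRD=vo


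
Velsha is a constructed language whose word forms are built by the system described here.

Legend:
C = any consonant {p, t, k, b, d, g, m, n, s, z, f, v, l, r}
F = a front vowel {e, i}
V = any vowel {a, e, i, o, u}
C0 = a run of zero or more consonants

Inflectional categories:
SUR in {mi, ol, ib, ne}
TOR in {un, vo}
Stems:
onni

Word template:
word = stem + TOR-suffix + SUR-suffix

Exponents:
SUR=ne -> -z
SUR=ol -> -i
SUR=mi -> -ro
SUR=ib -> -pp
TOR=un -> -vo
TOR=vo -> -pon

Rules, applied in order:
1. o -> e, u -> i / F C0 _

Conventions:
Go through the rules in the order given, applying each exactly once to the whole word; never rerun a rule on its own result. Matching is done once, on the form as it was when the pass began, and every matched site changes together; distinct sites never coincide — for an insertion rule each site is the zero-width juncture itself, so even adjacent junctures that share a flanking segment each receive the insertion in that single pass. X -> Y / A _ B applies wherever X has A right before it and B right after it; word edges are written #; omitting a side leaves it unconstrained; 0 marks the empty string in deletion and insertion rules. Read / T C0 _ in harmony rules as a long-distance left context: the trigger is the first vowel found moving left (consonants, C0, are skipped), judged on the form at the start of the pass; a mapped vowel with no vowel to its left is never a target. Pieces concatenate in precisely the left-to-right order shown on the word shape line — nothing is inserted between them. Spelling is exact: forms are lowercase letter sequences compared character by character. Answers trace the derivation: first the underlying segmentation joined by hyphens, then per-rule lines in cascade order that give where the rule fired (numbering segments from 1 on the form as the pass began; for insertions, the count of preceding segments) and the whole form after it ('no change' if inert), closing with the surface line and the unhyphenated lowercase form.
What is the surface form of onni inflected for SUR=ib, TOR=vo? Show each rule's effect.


underlying: onni-pon-pp
1. o -> e, u -> i / F C0 _: fires at position(s) 6: onnipenpp
surface: onnipenpp


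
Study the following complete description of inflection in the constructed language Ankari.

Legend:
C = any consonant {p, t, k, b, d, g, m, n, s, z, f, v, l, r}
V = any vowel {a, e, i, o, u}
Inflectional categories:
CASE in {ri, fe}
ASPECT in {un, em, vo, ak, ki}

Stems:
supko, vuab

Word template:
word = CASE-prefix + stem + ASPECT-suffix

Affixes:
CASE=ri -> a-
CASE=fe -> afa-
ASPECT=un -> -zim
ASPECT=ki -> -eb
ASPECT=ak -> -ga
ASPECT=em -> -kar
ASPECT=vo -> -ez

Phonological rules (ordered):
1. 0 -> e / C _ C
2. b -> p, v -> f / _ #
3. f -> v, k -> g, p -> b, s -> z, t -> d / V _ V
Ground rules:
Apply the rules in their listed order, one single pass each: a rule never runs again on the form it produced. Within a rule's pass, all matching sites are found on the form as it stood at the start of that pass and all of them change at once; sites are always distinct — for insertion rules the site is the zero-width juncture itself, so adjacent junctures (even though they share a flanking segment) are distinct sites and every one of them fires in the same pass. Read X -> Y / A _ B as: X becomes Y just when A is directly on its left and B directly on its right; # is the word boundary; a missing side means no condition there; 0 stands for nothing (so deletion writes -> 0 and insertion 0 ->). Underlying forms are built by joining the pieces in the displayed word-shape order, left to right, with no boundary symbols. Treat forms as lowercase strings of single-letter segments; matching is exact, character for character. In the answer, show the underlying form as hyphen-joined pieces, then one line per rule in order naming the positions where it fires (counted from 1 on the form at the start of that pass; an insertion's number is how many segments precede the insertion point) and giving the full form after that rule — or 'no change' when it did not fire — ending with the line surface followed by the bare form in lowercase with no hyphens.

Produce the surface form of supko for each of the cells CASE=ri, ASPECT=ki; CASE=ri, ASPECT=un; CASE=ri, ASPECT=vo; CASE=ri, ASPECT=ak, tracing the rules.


cell CASE=ri, ASPECT=ki:
underlying: a-supko-eb
1. 0 -> e / C _ C: inserts after position(s) 4: asupekoeb
2. b -> p, v -> f / _ #: fires at position(s) 9: asupekoep
3. f -> v, k -> g, p -> b, s -> z, t -> d / V _ V: fires at position(s) 2, 4, 6: azubegoep
surface: azubegoep

cell CASE=ri, ASPECT=un:
underlying: a-supko-zim
1. 0 -> e / C _ C: inserts after position(s) 4: asupekozim
2. b -> p, v -> f / _ #: no change
3. f -> v, k -> g, p -> b, s -> z, t -> d / V _ V: fires at position(s) 2, 4, 6: azubegozim
surface: azubegozim

cell CASE=ri, ASPECT=vo:
underlying: a-supko-ez
1. 0 -> e / C _ C: inserts after position(s) 4: asupekoez
2. b -> p, v -> f / _ #: no change
3. f -> v, k -> g, p -> b, s -> z, t -> d / V _ V: fires at position(s) 2, 4, 6: azubegoez
surface: azubegoez

cell CASE=ri, ASPECT=ak:
underlying: a-supko-ga
1. 0 -> e / C _ C: inserts after position(s) 4: asupekoga
2. b -> p, v -> f / _ #: no change
3. f -> v, k -> g, p -> b, s -> z, t -> d / V _ V: fires at position(s) 2, 4, 6: azubegoga
surface: azubegoga


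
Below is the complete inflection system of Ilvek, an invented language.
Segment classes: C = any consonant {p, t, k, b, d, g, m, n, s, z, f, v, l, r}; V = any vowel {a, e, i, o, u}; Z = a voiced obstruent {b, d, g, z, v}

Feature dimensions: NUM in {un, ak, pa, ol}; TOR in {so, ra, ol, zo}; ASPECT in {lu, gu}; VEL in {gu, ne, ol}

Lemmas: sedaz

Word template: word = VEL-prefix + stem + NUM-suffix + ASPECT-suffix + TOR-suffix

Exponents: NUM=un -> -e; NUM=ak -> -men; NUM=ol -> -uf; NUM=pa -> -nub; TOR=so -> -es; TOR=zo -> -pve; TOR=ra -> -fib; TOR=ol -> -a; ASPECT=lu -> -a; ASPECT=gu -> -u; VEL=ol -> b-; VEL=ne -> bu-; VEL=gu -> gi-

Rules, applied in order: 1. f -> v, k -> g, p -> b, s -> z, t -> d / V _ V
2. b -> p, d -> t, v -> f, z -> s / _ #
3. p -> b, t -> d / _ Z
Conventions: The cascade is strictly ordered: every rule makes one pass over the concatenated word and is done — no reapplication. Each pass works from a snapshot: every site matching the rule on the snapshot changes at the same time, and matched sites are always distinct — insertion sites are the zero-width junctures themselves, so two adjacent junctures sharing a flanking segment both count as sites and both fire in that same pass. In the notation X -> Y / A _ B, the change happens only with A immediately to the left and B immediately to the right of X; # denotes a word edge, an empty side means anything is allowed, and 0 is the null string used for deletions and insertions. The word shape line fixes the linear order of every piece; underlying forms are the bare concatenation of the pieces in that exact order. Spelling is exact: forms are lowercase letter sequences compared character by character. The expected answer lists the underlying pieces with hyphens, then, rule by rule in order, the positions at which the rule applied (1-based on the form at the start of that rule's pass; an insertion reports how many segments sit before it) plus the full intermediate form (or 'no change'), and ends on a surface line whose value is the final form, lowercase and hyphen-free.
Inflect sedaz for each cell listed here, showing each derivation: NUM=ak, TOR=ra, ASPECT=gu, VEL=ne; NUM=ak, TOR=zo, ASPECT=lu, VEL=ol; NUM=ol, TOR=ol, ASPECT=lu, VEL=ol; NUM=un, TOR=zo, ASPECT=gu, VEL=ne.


cell NUM=ak, TOR=ra, ASPECT=gu, VEL=ne:
underlying: bu-sedaz-men-u-fib
1. f -> v, k -> g, p -> b, s -> z, t -> d / V _ V: fires at position(s) 3, 12: buzedazmenuvib
2. b -> p, d -> t, v -> f, z -> s / _ #: fires at position(s) 14: buzedazmenuvip
3. p -> b, t -> d / _ Z: no change
surface: buzedazmenuvip

cell NUM=ak, TOR=zo, ASPECT=lu, VEL=ol:
underlying: b-sedaz-men-a-pve
1. f -> v, k -> g, p -> b, s -> z, t -> d / V _ V: no change
2. b -> p, d -> t, v -> f, z -> s / _ #: no change
3. p -> b, t -> d / _ Z: fires at position(s) 11: bsedazmenabve
surface: bsedazmenabve

cell NUM=ol, TOR=ol, ASPECT=lu, VEL=ol:
underlying: b-sedaz-uf-a-a
1. f -> v, k -> g, p -> b, s -> z, t -> d / V _ V: fires at position(s) 8: bsedazuvaa
2. b -> p, d -> t, v -> f, z -> s / _ #: no change
3. p -> b, t -> d / _ Z: no change
surface: bsedazuvaa

cell NUM=un, TOR=zo, ASPECT=gu, VEL=ne:
underlying: bu-sedaz-e-u-pve
1. f -> v, k -> g, p -> b, s -> z, t -> d / V _ V: fires at position(s) 3: buzedazeupve
2. b -> p, d -> t, v -> f, z -> s / _ #: no change
3. p -> b, t -> d / _ Z: fires at position(s) 10: buzedazeubve
surface: buzedazeubve


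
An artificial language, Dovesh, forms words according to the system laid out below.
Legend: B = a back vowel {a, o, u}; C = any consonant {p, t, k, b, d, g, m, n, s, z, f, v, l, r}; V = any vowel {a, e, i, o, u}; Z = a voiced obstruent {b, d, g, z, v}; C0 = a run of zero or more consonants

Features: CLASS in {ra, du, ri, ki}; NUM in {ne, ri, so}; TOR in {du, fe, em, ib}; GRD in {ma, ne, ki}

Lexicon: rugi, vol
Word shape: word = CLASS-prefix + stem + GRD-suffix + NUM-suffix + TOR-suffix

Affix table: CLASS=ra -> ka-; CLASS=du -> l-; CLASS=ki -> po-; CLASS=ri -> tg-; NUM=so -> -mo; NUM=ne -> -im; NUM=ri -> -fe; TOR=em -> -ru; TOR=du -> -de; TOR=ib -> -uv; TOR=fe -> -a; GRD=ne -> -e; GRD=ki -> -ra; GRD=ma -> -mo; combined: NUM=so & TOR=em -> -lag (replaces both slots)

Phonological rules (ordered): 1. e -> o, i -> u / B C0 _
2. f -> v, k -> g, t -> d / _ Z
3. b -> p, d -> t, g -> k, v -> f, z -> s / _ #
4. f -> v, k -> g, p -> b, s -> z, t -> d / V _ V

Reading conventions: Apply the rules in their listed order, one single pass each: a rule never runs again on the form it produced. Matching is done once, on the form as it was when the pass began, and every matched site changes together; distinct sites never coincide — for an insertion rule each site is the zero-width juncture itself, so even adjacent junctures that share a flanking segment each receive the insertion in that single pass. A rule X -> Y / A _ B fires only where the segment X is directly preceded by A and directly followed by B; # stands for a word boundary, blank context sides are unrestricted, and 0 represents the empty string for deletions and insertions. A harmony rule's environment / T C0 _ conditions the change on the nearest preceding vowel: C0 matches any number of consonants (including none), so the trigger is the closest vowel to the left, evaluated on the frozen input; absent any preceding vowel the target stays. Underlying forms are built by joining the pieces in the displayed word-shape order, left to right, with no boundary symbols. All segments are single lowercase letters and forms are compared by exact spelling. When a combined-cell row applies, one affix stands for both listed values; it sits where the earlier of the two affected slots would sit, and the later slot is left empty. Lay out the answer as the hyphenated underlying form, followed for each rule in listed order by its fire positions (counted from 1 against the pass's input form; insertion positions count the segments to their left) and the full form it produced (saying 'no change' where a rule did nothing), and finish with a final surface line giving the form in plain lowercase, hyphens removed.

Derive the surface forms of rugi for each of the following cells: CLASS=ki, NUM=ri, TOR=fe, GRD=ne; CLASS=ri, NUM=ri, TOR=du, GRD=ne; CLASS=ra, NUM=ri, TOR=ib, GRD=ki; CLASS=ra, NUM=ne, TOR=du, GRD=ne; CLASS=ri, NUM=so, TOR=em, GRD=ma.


cell CLASS=ki, NUM=ri, TOR=fe, GRD=ne:
underlying: po-rugi-e-fe-a
1. e -> o, i -> u / B C0 _: fires at position(s) 6: poruguefea
2. f -> v, k -> g, t -> d / _ Z: no change
3. b -> p, d -> t, g -> k, v -> f, z -> s / _ #: no change
4. f -> v, k -> g, p -> b, s -> z, t -> d / V _ V: fires at position(s) 8: poruguevea
surface: poruguevea

cell CLASS=ri, NUM=ri, TOR=du, GRD=ne:
underlying: tg-rugi-e-fe-de
1. e -> o, i -> u / B C0 _: fires at position(s) 6: tgruguefede
2. f -> v, k -> g, t -> d / _ Z: fires at position(s) 1: dgruguefede
3. b -> p, d -> t, g -> k, v -> f, z -> s / _ #: no change
4. f -> v, k -> g, p -> b, s -> z, t -> d / V _ V: fires at position(s) 8: dgruguevede
surface: dgruguevede

cell CLASS=ra, NUM=ri, TOR=ib, GRD=ki:
underlying: ka-rugi-ra-fe-uv
1. e -> o, i -> u / B C0 _: fires at position(s) 6, 10: karugurafouv
2. f -> v, k -> g, t -> d / _ Z: no change
3. b -> p, d -> t, g -> k, v -> f, z -> s / _ #: fires at position(s) 12: karugurafouf
4. f -> v, k -> g, p -> b, s -> z, t -> d / V _ V: fires at position(s) 9: karuguravouf
surface: karuguravouf

cell CLASS=ra, NUM=ne, TOR=du, GRD=ne:
underlying: ka-rugi-e-im-de
1. e -> o, i -> u / B C0 _: fires at position(s) 6: karugueimde
2. f -> v, k -> g, t -> d / _ Z: no change
3. b -> p, d -> t, g -> k, v -> f, z -> s / _ #: no change
4. f -> v, k -> g, p -> b, s -> z, t -> d / V _ V: no change
surface: karugueimde

cell CLASS=ri, NUM=so, TOR=em, GRD=ma:
underlying: tg-rugi-mo-lag
1. e -> o, i -> u / B C0 _: fires at position(s) 6: tgrugumolag
2. f -> v, k -> g, t -> d / _ Z: fires at position(s) 1: dgrugumolag
3. b -> p, d -> t, g -> k, v -> f, z -> s / _ #: fires at position(s) 11: dgrugumolak
4. f -> v, k -> g, p -> b, s -> z, t -> d / V _ V: no change
surface: dgrugumolak


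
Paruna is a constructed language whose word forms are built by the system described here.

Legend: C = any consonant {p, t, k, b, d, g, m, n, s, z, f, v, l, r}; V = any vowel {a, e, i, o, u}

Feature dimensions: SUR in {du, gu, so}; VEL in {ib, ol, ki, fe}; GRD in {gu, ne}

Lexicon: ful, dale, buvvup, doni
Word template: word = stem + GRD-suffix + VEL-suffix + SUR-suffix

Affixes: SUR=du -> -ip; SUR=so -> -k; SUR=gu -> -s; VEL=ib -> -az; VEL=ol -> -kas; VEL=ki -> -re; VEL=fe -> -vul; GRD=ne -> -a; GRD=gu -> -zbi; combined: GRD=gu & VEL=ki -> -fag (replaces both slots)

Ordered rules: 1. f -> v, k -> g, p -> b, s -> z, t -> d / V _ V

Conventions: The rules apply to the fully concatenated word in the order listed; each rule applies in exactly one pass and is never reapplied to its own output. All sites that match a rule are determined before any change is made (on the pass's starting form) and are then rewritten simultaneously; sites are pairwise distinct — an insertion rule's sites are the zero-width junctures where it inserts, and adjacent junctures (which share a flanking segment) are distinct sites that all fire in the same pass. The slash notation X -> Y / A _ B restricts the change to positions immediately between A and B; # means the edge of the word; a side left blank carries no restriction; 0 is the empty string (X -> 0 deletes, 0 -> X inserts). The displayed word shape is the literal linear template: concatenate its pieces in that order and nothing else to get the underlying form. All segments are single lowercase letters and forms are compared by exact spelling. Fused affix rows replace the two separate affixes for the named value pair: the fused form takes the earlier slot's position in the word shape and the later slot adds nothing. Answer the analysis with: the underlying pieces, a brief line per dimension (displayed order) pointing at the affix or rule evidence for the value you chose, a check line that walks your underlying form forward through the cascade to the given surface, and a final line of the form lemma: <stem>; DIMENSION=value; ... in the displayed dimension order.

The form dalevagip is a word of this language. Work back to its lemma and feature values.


underlying: dale-fag-ip
SUR=du - signalled by the affix -ip
VEL=ki - signalled by the combined affix row
GRD=gu - signalled by the combined affix row
check: dalefagip -> dalevagip
lemma: dale; SUR=du; VEL=ki; GRD=gu
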